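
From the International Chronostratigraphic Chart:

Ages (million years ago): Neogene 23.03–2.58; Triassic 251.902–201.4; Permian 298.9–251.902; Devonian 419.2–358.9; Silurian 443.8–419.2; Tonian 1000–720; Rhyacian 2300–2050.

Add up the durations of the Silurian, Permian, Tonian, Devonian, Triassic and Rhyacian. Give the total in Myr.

712.4 million years

Each duration: Silurian = 24.6; Permian = 46.998; Tonian = 280; Devonian = 60.3; Triassic = 50.502; Rhyacian = 250.
Sum: 24.6 + 46.998 + 280 + 60.3 + 50.502 + 250 = 712.4 Myr.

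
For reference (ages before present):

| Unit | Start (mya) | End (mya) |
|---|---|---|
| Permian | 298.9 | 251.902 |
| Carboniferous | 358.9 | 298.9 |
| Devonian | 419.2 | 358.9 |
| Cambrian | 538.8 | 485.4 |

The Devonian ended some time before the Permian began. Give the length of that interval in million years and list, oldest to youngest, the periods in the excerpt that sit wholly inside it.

End of Devonian = 358.9 Ma; start of Permian = 298.9 Ma.
Gap = 358.9 − 298.9 = 60 Myr.
Periods wholly inside 358.9–298.9 Ma: Carboniferous (358.9–298.9).

60 million years; Carboniferous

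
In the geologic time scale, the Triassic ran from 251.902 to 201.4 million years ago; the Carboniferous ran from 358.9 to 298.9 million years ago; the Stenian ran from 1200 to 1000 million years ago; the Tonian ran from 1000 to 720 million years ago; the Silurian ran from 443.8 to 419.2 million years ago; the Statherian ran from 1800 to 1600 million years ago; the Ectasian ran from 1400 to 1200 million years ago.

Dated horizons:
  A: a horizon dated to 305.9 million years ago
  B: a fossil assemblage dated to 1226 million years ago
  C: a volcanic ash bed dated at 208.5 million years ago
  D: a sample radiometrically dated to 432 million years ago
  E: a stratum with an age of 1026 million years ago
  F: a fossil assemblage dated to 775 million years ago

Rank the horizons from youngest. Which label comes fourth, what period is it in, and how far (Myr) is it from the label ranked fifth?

F, in the Tonian; 251 million years to E

Smaller Ma means younger, so youngest first: C 208.5 < A 305.9 < D 432 < F 775 < E 1026 < B 1226.
Counting 4 along gives F (775 Ma); the excerpt puts that inside the Tonian, 1000–720 Ma.
Next in line is E (1026 Ma), and 1026 − 775 = 251 Myr.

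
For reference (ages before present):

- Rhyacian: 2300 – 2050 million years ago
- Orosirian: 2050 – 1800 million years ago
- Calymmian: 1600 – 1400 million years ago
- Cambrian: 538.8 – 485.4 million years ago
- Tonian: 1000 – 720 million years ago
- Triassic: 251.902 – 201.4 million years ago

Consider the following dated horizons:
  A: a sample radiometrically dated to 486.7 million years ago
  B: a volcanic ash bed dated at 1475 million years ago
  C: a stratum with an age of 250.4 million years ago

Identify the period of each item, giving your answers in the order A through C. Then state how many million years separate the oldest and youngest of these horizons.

A: 486.7 Ma lies in 538.8–485.4 Ma, so Cambrian.
B: 1475 Ma lies in 1600–1400 Ma, so Calymmian.
C: 250.4 Ma lies in 251.902–201.4 Ma, so Triassic.
Oldest = 1475 Ma, youngest = 250.4 Ma → span 1224.6 Myr.

A — Cambrian; B — Calymmian; C — Triassic; span 1224.6 million years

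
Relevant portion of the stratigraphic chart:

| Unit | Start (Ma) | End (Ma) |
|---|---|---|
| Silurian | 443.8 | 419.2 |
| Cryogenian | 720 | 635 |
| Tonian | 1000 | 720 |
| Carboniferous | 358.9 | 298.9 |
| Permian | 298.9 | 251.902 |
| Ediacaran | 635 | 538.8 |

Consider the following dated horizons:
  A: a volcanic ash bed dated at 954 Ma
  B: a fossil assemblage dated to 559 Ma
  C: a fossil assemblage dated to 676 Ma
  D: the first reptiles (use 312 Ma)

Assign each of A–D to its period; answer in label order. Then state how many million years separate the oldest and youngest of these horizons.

A — Tonian; B — Ediacaran; C — Cryogenian; D — Carboniferous; span 642 million years

A: 954 Ma lies in 1000–720 Ma, so Tonian.
B: 559 Ma lies in 635–538.8 Ma, so Ediacaran.
C: 676 Ma lies in 720–635 Ma, so Cryogenian.
D: 312 Ma lies in 358.9–298.9 Ma, so Carboniferous.
Oldest = 954 Ma, youngest = 312 Ma → span 642 Myr.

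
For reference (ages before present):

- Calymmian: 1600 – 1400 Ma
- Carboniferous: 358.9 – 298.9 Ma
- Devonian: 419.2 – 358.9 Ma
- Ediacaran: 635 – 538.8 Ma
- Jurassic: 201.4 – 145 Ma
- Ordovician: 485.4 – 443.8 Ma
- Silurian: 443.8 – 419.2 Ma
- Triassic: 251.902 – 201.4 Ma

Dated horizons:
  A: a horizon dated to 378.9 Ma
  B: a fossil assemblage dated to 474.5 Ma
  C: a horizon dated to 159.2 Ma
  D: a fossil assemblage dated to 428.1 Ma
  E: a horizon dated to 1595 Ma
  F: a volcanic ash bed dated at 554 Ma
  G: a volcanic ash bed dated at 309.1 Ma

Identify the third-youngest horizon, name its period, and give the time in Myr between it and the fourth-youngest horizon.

Sorted youngest-first by Ma: C (159.2), G (309.1), A (378.9), D (428.1), B (474.5), F (554), E (1595).
The third youngest is A at 378.9 Ma, which lies in 419.2–358.9 Ma: the Devonian.
The fourth youngest is D at 428.1 Ma; separation = |378.9 − 428.1| = 49.2 Myr.

A, in the Devonian; 49.2 million years to D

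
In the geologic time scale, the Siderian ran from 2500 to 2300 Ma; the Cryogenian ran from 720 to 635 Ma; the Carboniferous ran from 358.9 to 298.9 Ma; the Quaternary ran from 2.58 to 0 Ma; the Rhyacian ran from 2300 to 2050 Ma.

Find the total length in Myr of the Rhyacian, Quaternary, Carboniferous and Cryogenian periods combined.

Duration is start − end for each: (2300 − 2050) + (2.58 − 0) + (358.9 − 298.9) + (720 − 635).
That is 250 + 2.58 + 60 + 85, which totals 397.58 million years.

397.58 million years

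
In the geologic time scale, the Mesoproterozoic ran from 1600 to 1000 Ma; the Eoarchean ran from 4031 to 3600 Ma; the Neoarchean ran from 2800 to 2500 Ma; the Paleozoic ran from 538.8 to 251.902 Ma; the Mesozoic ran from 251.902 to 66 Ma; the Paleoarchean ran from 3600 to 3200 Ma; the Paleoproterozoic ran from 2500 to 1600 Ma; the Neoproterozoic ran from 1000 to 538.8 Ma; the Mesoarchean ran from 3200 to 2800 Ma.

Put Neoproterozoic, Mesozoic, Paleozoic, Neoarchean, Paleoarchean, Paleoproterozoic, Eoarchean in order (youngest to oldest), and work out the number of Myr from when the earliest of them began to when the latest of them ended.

Mesozoic → Paleozoic → Neoproterozoic → Paleoproterozoic → Neoarchean → Paleoarchean → Eoarchean; total span 3965 Myr

From the excerpt: Neoproterozoic 1000–538.8; Mesozoic 251.902–66; Paleozoic 538.8–251.902; Neoarchean 2800–2500; Paleoarchean 3600–3200; Paleoproterozoic 2500–1600; Eoarchean 4031–3600 (Ma).
Larger Ma is earlier, so the oldest is Eoarchean and the youngest is Mesozoic; youngest to oldest: Mesozoic, Paleozoic, Neoproterozoic, Paleoproterozoic, Neoarchean, Paleoarchean, Eoarchean.
Oldest start 4031 minus youngest end 66 gives 3965 Myr overall.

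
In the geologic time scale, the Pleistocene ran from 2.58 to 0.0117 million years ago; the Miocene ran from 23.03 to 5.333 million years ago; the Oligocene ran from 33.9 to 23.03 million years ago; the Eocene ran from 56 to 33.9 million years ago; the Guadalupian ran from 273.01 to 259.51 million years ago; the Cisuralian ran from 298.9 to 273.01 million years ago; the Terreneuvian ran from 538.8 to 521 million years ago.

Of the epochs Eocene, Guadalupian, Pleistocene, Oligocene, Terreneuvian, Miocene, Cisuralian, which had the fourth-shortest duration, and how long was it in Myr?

Start − end for each: Eocene 56 − 33.9 = 22.1; Guadalupian 273.01 − 259.51 = 13.5; Pleistocene 2.58 − 0.0117 = 2.5683; Oligocene 33.9 − 23.03 = 10.87; Terreneuvian 538.8 − 521 = 17.8; Miocene 23.03 − 5.333 = 17.697; Cisuralian 298.9 − 273.01 = 25.89.
Ranking these from shortest: Pleistocene < Oligocene < Guadalupian < Miocene < Terreneuvian < Eocene < Cisuralian.
Position 4 in that ranking is Miocene, which lasted 17.697 Myr.

Miocene, 17.697 million years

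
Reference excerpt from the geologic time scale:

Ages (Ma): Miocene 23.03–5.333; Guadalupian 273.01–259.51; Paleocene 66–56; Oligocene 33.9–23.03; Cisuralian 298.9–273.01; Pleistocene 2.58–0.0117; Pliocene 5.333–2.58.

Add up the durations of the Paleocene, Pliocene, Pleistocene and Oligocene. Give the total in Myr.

Duration is start − end for each: (66 − 56) + (5.333 − 2.58) + (2.58 − 0.0117) + (33.9 − 23.03).
That is 10 + 2.753 + 2.5683 + 10.87, which totals 26.1913 million years.

26.1913 million years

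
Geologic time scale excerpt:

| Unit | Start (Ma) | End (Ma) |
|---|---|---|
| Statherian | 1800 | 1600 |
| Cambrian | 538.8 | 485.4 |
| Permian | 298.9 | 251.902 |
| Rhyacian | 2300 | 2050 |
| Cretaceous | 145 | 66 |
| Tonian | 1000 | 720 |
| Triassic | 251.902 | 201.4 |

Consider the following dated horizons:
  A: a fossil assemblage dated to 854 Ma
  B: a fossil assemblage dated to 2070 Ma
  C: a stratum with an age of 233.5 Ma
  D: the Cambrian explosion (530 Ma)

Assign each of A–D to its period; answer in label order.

A — Tonian; B — Rhyacian; C — Triassic; D — Cambrian

Match each age against the start–end ranges in the excerpt: A = 854 Ma → Tonian (1000–720); B = 2070 Ma → Rhyacian (2300–2050); C = 233.5 Ma → Triassic (251.902–201.4); D = 530 Ma → Cambrian (538.8–485.4).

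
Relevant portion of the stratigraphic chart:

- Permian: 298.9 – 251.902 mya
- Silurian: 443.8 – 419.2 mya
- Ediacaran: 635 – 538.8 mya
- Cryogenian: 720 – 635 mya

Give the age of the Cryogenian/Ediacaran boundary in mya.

The Cryogenian ends and the Ediacaran begins at 635 mya.

635 mya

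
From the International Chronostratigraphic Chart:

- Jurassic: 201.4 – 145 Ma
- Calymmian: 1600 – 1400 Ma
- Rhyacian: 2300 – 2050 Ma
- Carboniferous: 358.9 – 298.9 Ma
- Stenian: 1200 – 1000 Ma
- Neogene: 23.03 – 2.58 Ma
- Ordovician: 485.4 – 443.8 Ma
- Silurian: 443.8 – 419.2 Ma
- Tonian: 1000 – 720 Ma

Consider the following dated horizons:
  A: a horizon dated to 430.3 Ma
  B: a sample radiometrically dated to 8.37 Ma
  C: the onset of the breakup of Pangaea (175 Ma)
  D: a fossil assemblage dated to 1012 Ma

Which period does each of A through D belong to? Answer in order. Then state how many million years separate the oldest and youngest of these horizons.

A — Silurian; B — Neogene; C — Jurassic; D — Stenian; span 1003.63 million years

Match each age against the start–end ranges in the excerpt: A = 430.3 Ma → Silurian (443.8–419.2); B = 8.37 Ma → Neogene (23.03–2.58); C = 175 Ma → Jurassic (201.4–145); D = 1012 Ma → Stenian (1200–1000).
The largest age is 1012 Ma and the smallest is 8.37 Ma; their difference is 1003.63 Myr.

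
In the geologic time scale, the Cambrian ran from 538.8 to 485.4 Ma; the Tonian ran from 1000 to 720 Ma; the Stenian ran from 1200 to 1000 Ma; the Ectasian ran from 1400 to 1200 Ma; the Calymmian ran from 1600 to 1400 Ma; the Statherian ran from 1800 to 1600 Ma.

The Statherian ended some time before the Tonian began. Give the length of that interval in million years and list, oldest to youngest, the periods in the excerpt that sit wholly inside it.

600 million years; Calymmian, Ectasian, Stenian

The Statherian closes at 1600 Ma and the Tonian opens at 1000 Ma, so the interval is 1600 − 1000 = 600 Myr.
A period fits inside if it starts at or after 1600 Ma and ends at or before 1000 Ma; oldest first that gives Calymmian, Ectasian, Stenian.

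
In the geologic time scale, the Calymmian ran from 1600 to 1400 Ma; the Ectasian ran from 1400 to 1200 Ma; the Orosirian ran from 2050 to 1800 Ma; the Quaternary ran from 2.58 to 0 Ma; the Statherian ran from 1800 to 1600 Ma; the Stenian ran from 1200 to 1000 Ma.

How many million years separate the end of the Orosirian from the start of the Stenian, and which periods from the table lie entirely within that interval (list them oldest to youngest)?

600 million years; Statherian, Calymmian, Ectasian

The Orosirian closes at 1800 Ma and the Stenian opens at 1200 Ma, so the interval is 1800 − 1200 = 600 Myr.
A period fits inside if it starts at or after 1800 Ma and ends at or before 1200 Ma; oldest first that gives Statherian, Calymmian, Ectasian.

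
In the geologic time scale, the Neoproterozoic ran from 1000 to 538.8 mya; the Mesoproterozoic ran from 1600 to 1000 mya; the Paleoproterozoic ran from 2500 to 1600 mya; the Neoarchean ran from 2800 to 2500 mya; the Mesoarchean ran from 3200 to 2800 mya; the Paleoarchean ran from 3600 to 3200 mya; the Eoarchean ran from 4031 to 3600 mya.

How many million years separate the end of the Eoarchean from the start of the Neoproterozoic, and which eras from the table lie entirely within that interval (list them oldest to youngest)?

End of Eoarchean = 3600 Ma; start of Neoproterozoic = 1000 Ma.
Gap = 3600 − 1000 = 2600 Myr.
Eras wholly inside 3600–1000 Ma: Paleoarchean (3600–3200), Mesoarchean (3200–2800), Neoarchean (2800–2500), Paleoproterozoic (2500–1600), Mesoproterozoic (1600–1000).

2600 million years; Paleoarchean, Mesoarchean, Neoarchean, Paleoproterozoic, Mesoproterozoic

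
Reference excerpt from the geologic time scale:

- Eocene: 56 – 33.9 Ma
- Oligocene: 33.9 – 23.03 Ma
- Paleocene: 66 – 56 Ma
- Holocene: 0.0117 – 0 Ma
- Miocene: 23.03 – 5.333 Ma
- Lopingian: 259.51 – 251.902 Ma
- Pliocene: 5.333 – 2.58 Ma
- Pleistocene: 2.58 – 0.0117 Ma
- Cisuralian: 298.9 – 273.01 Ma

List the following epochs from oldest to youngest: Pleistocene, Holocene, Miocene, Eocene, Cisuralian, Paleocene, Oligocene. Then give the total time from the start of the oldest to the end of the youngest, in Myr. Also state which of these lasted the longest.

Cisuralian, Paleocene, Eocene, Oligocene, Miocene, Pleistocene, Holocene; total span 298.9 Myr; longest is Cisuralian

Start ages (Ma): Cisuralian 298.9, Paleocene 66, Eocene 56, Oligocene 33.9, Miocene 23.03, Pleistocene 2.58, Holocene 0.0117.
Ordered oldest to youngest: Cisuralian, Paleocene, Eocene, Oligocene, Miocene, Pleistocene, Holocene.
Span = 298.9 − 0 = 298.9 Myr.
Durations: Cisuralian 25.89, Miocene 17.697, Paleocene 10, Eocene 22.1, Oligocene 10.87, Holocene 0.0117, Pleistocene 2.5683 → longest is Cisuralian (25.89 Myr).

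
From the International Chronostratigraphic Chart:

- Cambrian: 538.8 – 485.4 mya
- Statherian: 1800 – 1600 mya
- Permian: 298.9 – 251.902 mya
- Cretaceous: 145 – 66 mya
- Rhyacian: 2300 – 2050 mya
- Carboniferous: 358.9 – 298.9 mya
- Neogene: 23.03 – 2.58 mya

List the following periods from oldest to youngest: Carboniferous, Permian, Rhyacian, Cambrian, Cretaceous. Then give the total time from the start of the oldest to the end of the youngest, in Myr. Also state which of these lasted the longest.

Start ages (Ma): Rhyacian 2300, Cambrian 538.8, Carboniferous 358.9, Permian 298.9, Cretaceous 145.
Ordered oldest to youngest: Rhyacian, Cambrian, Carboniferous, Permian, Cretaceous.
Span = 2300 − 66 = 2234 Myr.
Durations: Rhyacian 250, Cretaceous 79, Permian 46.998, Cambrian 53.4, Carboniferous 60 → longest is Rhyacian (250 Myr).

Rhyacian, Cambrian, Carboniferous, Permian, Cretaceous; total span 2234 Myr; longest is Rhyacian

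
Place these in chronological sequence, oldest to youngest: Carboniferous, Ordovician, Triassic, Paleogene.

Ordovician, then Carboniferous, then Triassic, then Paleogene

Group by era (each group listed oldest first) — Paleozoic: Ordovician, Carboniferous; Mesozoic: Triassic; Cenozoic: Paleogene. The eras run Paleozoic → Mesozoic → Cenozoic. Concatenating the groups in that era order gives oldest to youngest directly.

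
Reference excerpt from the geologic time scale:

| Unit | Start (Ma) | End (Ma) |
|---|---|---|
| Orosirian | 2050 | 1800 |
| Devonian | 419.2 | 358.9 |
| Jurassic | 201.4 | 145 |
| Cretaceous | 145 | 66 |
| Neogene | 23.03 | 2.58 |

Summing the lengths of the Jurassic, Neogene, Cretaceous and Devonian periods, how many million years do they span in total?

Duration is start − end for each: (201.4 − 145) + (23.03 − 2.58) + (145 − 66) + (419.2 − 358.9).
That is 56.4 + 20.45 + 79 + 60.3, which totals 216.15 million years.

216.15 million years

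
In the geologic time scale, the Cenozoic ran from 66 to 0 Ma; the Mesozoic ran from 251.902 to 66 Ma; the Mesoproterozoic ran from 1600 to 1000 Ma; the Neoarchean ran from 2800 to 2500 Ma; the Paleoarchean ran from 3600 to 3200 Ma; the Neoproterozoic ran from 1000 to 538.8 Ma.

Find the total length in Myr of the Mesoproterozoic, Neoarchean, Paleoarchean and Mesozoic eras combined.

Duration is start − end for each: (1600 − 1000) + (2800 − 2500) + (3600 − 3200) + (251.902 − 66).
That is 600 + 300 + 400 + 185.902, which totals 1485.902 million years.

1485.902 million years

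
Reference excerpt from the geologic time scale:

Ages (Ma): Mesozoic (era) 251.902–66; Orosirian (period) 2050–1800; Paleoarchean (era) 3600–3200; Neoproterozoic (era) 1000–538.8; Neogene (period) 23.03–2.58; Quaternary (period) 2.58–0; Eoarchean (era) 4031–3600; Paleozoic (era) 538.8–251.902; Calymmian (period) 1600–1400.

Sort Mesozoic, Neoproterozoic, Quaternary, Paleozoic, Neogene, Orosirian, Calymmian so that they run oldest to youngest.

The oldest of these is Orosirian (starts 2050 Ma) and the youngest is Quaternary (ends 0 Ma).
In between, by decreasing start age: Calymmian (1600), Neoproterozoic (1000), Paleozoic (538.8), Mesozoic (251.902), Neogene (23.03).

Orosirian, Calymmian, Neoproterozoic, Paleozoic, Mesozoic, Neogene, Quaternary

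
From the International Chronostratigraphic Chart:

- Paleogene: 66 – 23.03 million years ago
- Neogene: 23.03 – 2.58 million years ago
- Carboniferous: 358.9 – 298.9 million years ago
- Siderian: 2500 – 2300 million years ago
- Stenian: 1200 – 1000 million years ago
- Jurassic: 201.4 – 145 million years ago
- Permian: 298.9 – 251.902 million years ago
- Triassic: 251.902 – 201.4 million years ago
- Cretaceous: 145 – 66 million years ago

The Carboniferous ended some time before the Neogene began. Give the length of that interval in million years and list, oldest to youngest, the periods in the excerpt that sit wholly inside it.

End of Carboniferous = 298.9 Ma; start of Neogene = 23.03 Ma.
Gap = 298.9 − 23.03 = 275.87 Myr.
Periods wholly inside 298.9–23.03 Ma: Permian (298.9–251.902), Triassic (251.902–201.4), Jurassic (201.4–145), Cretaceous (145–66), Paleogene (66–23.03).

275.87 million years; Permian, Triassic, Jurassic, Cretaceous, Paleogene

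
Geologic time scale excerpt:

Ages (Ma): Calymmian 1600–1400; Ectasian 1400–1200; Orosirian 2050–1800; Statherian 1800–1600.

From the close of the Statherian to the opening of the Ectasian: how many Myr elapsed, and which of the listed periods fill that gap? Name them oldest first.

200 million years; Calymmian

The Statherian closes at 1600 Ma and the Ectasian opens at 1400 Ma, so the interval is 1600 − 1400 = 200 Myr.
A period fits inside if it starts at or after 1600 Ma and ends at or before 1400 Ma; oldest first that gives Calymmian.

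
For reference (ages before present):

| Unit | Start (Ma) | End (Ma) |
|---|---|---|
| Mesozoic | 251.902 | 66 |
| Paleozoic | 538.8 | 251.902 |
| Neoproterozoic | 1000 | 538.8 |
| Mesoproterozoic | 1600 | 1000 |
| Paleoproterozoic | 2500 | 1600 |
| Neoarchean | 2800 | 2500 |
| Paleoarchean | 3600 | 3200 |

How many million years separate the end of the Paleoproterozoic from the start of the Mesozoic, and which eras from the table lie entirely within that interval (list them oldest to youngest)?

1348.098 million years; Mesoproterozoic, Neoproterozoic, Paleozoic

End of Paleoproterozoic = 1600 Ma; start of Mesozoic = 251.902 Ma.
Gap = 1600 − 251.902 = 1348.098 Myr.
Eras wholly inside 1600–251.902 Ma: Mesoproterozoic (1600–1000), Neoproterozoic (1000–538.8), Paleozoic (538.8–251.902).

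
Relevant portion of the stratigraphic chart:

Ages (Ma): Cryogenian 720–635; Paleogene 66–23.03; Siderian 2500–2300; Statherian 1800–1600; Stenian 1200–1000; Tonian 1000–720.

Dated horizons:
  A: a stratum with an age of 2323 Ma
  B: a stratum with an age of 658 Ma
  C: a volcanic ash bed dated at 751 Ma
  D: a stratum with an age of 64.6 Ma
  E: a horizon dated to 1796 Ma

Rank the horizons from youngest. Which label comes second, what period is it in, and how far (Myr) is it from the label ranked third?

Smaller Ma means younger, so youngest first: D 64.6 < B 658 < C 751 < E 1796 < A 2323.
Counting 2 along gives B (658 Ma); the excerpt puts that inside the Cryogenian, 720–635 Ma.
Next in line is C (751 Ma), and 751 − 658 = 93 Myr.

B, in the Cryogenian; 93 million years to C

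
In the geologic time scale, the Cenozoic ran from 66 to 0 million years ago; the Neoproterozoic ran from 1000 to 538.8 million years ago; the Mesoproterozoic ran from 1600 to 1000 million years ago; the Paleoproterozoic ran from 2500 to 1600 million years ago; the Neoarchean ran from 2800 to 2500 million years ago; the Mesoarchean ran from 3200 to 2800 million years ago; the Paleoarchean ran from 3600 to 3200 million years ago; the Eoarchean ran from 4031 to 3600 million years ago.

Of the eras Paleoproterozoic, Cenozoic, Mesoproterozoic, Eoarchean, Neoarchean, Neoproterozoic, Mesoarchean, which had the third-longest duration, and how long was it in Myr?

Durations: Paleoproterozoic 900; Cenozoic 66; Mesoproterozoic 600; Eoarchean 431; Neoarchean 300; Neoproterozoic 461.2; Mesoarchean 400 Myr.
Sorted longest-first: Paleoproterozoic (900), Mesoproterozoic (600), Neoproterozoic (461.2), Eoarchean (431), Mesoarchean (400), Neoarchean (300), Cenozoic (66).
The third longest is Neoproterozoic at 461.2 Myr.

Neoproterozoic, 461.2 million years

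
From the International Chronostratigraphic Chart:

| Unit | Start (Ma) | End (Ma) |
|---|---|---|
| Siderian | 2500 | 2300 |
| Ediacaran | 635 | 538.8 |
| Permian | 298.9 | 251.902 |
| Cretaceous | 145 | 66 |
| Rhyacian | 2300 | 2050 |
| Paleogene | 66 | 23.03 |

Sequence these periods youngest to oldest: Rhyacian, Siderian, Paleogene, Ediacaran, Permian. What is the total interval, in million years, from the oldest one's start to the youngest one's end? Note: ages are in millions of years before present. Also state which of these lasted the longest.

Paleogene → Permian → Ediacaran → Rhyacian → Siderian; total span 2476.97 Myr; longest is Rhyacian

Start ages (Ma): Siderian 2500, Rhyacian 2300, Ediacaran 635, Permian 298.9, Paleogene 66.
Ordered youngest to oldest: Paleogene, Permian, Ediacaran, Rhyacian, Siderian.
Span = 2500 − 23.03 = 2476.97 Myr.
Durations: Rhyacian 250, Ediacaran 96.2, Permian 46.998, Paleogene 42.97, Siderian 200 → longest is Rhyacian (250 Myr).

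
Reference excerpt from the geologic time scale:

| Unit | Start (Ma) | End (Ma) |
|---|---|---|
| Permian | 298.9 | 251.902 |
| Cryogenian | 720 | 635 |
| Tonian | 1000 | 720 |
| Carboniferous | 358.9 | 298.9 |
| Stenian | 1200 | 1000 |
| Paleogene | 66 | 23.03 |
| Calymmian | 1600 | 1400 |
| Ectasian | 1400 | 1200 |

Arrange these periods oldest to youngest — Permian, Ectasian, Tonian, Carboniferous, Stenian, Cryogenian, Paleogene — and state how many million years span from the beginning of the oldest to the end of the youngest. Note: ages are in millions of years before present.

Ectasian → Stenian → Tonian → Cryogenian → Carboniferous → Permian → Paleogene; total span 1376.97 Myr

From the excerpt: Permian 298.9–251.902; Ectasian 1400–1200; Tonian 1000–720; Carboniferous 358.9–298.9; Stenian 1200–1000; Cryogenian 720–635; Paleogene 66–23.03 (Ma).
Larger Ma is earlier, so the oldest is Ectasian and the youngest is Paleogene; oldest to youngest: Ectasian, Stenian, Tonian, Cryogenian, Carboniferous, Permian, Paleogene.
Oldest start 1400 minus youngest end 23.03 gives 1376.97 Myr overall.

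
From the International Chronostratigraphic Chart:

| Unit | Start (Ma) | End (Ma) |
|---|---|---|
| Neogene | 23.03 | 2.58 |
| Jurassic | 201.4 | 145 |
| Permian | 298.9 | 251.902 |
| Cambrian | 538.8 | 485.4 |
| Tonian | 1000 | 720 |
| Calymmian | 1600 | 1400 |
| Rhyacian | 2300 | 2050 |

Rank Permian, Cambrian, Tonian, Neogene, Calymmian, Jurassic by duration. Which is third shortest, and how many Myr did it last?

Start − end for each: Permian 298.9 − 251.902 = 46.998; Cambrian 538.8 − 485.4 = 53.4; Tonian 1000 − 720 = 280; Neogene 23.03 − 2.58 = 20.45; Calymmian 1600 − 1400 = 200; Jurassic 201.4 − 145 = 56.4.
Ranking these from shortest: Neogene < Permian < Cambrian < Jurassic < Calymmian < Tonian.
Position 3 in that ranking is Cambrian, which lasted 53.4 Myr.

Cambrian, 53.4 million years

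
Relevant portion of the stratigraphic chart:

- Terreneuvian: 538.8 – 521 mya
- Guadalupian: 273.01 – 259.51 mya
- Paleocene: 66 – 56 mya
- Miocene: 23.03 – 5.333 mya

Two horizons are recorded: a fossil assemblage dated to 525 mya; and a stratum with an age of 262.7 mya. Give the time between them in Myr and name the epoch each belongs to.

262.3 million years apart; the first in the Terreneuvian, the second in the Guadalupian

Elapsed time: 525 − 262.7 = 262.3 Myr.
525 Ma lies within 538.8–521 Ma: Terreneuvian.
262.7 Ma lies within 273.01–259.51 Ma: Guadalupian.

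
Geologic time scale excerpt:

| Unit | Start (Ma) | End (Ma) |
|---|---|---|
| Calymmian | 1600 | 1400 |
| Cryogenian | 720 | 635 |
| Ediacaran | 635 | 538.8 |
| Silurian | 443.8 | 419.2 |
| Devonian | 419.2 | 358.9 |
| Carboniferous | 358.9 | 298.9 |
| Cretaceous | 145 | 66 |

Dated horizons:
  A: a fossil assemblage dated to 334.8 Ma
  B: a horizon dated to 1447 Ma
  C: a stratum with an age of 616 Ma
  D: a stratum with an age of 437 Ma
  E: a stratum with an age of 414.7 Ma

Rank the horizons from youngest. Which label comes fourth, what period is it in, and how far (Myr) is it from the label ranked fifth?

C, in the Ediacaran; 831 million years to B

Sorted youngest-first by Ma: A (334.8), E (414.7), D (437), C (616), B (1447).
The fourth youngest is C at 616 Ma, which lies in 635–538.8 Ma: the Ediacaran.
The fifth youngest is B at 1447 Ma; separation = |616 − 1447| = 831 Myr.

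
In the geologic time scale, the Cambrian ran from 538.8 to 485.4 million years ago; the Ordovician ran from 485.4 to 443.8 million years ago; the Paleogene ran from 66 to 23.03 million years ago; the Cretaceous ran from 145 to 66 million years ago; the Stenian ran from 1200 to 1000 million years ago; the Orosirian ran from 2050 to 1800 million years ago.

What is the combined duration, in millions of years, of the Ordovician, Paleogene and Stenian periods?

Duration is start − end for each: (485.4 − 443.8) + (66 − 23.03) + (1200 − 1000).
That is 41.6 + 42.97 + 200, which totals 284.57 million years.

284.57 million years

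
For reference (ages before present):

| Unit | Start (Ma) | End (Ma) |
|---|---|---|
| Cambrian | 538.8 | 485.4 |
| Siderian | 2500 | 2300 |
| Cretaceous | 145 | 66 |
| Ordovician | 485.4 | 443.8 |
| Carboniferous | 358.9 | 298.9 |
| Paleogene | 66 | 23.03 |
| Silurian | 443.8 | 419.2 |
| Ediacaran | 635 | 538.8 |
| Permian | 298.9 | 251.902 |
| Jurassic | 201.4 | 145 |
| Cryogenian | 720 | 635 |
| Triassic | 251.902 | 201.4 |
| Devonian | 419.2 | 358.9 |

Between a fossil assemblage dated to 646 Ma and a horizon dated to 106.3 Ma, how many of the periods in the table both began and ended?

The older date is 646 Ma and the younger is 106.3 Ma.
Periods with start < 646 and end > 106.3 Ma: Ediacaran (635–538.8), Cambrian (538.8–485.4), Ordovician (485.4–443.8), Silurian (443.8–419.2), Devonian (419.2–358.9), Carboniferous (358.9–298.9), Permian (298.9–251.902), Triassic (251.902–201.4), Jurassic (201.4–145).
That is 9 complete periods.

9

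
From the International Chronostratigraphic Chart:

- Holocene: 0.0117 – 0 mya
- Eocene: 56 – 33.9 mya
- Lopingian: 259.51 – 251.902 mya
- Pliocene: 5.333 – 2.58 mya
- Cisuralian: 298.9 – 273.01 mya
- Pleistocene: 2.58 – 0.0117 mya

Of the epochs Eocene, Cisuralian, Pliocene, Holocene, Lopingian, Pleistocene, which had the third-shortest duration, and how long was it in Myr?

Durations: Eocene 22.1; Cisuralian 25.89; Pliocene 2.753; Holocene 0.0117; Lopingian 7.608; Pleistocene 2.5683 Myr.
Sorted shortest-first: Holocene (0.0117), Pleistocene (2.5683), Pliocene (2.753), Lopingian (7.608), Eocene (22.1), Cisuralian (25.89).
The third shortest is Pliocene at 2.753 Myr.

Pliocene, 2.753 million years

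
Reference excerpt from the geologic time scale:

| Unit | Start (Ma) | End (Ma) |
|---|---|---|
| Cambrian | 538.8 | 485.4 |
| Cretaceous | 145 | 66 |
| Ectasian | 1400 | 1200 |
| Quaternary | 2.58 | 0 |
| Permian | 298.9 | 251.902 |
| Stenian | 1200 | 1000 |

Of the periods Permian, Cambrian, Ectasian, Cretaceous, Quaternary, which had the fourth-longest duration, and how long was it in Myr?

Start − end for each: Permian 298.9 − 251.902 = 46.998; Cambrian 538.8 − 485.4 = 53.4; Ectasian 1400 − 1200 = 200; Cretaceous 145 − 66 = 79; Quaternary 2.58 − 0 = 2.58.
Ranking these from longest: Ectasian > Cretaceous > Cambrian > Permian > Quaternary.
Position 4 in that ranking is Permian, which lasted 46.998 Myr.

Permian, 46.998 million years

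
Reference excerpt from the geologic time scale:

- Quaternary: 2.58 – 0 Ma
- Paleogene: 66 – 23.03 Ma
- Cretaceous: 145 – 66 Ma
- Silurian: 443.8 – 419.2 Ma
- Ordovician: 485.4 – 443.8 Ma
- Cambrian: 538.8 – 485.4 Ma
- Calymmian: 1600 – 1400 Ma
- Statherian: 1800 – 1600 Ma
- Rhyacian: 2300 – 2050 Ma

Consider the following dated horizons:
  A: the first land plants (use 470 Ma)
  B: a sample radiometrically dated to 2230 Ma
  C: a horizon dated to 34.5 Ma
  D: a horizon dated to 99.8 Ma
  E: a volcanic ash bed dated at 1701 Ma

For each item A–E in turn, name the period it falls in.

A: 470 Ma lies in 485.4–443.8 Ma, so Ordovician.
B: 2230 Ma lies in 2300–2050 Ma, so Rhyacian.
C: 34.5 Ma lies in 66–23.03 Ma, so Paleogene.
D: 99.8 Ma lies in 145–66 Ma, so Cretaceous.
E: 1701 Ma lies in 1800–1600 Ma, so Statherian.

A — Ordovician; B — Rhyacian; C — Paleogene; D — Cretaceous; E — Statherian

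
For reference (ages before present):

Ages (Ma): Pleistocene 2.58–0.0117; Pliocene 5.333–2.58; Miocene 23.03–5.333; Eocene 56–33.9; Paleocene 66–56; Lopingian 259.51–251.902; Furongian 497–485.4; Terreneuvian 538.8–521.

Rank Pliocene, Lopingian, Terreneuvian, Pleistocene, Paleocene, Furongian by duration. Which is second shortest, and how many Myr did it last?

Durations: Pliocene 2.753; Lopingian 7.608; Terreneuvian 17.8; Pleistocene 2.5683; Paleocene 10; Furongian 11.6 Myr.
Sorted shortest-first: Pleistocene (2.5683), Pliocene (2.753), Lopingian (7.608), Paleocene (10), Furongian (11.6), Terreneuvian (17.8).
The second shortest is Pliocene at 2.753 Myr.

Pliocene, 2.753 million years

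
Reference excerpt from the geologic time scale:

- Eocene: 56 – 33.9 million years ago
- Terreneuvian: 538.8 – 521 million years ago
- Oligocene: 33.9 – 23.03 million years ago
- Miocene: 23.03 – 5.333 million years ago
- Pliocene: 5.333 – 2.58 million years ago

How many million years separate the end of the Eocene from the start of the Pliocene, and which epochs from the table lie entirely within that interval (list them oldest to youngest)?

The Eocene closes at 33.9 Ma and the Pliocene opens at 5.333 Ma, so the interval is 33.9 − 5.333 = 28.567 Myr.
An epoch fits inside if it starts at or after 33.9 Ma and ends at or before 5.333 Ma; oldest first that gives Oligocene, Miocene.

28.567 million years; Oligocene, Miocene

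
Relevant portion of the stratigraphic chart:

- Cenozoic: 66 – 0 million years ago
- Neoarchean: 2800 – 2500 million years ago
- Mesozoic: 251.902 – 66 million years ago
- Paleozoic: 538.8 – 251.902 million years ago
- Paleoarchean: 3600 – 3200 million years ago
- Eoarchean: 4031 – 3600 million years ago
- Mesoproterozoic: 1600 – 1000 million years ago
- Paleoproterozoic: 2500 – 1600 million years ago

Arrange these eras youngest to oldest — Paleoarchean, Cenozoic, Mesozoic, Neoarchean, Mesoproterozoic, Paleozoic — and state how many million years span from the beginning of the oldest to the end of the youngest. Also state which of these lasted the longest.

Start ages (Ma): Paleoarchean 3600, Neoarchean 2800, Mesoproterozoic 1600, Paleozoic 538.8, Mesozoic 251.902, Cenozoic 66.
Ordered youngest to oldest: Cenozoic, Mesozoic, Paleozoic, Mesoproterozoic, Neoarchean, Paleoarchean.
Span = 3600 − 0 = 3600 Myr.
Durations: Mesozoic 185.902, Mesoproterozoic 600, Neoarchean 300, Paleozoic 286.898, Cenozoic 66, Paleoarchean 400 → longest is Mesoproterozoic (600 Myr).

Cenozoic, Mesozoic, Paleozoic, Mesoproterozoic, Neoarchean, Paleoarchean; total span 3600 Myr; longest is Mesoproterozoic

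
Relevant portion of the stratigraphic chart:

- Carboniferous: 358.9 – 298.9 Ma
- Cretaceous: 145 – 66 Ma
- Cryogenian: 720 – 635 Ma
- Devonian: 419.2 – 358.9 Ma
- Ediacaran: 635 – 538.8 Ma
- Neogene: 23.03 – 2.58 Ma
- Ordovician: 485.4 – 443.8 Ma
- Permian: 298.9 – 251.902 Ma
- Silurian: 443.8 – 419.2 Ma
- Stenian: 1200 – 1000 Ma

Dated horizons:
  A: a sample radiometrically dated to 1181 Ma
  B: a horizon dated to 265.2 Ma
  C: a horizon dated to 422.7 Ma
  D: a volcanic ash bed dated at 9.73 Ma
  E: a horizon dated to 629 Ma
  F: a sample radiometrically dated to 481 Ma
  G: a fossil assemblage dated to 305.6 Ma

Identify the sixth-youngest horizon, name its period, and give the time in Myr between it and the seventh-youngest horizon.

E, in the Ediacaran; 552 million years to A

Sorted youngest-first by Ma: D (9.73), B (265.2), G (305.6), C (422.7), F (481), E (629), A (1181).
The sixth youngest is E at 629 Ma, which lies in 635–538.8 Ma: the Ediacaran.
The seventh youngest is A at 1181 Ma; separation = |629 − 1181| = 552 Myr.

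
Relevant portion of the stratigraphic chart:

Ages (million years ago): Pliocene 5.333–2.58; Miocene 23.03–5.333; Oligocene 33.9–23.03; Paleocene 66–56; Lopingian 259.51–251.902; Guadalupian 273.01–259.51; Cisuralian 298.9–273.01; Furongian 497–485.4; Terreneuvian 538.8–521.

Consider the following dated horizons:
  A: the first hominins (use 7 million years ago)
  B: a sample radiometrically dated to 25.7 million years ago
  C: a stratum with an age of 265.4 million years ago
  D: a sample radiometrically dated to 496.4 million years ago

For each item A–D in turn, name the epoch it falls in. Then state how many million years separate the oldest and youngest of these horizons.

A — Miocene; B — Oligocene; C — Guadalupian; D — Furongian; span 489.4 million years

Match each age against the start–end ranges in the excerpt: A = 7 Ma → Miocene (23.03–5.333); B = 25.7 Ma → Oligocene (33.9–23.03); C = 265.4 Ma → Guadalupian (273.01–259.51); D = 496.4 Ma → Furongian (497–485.4).
The largest age is 496.4 Ma and the smallest is 7 Ma; their difference is 489.4 Myr.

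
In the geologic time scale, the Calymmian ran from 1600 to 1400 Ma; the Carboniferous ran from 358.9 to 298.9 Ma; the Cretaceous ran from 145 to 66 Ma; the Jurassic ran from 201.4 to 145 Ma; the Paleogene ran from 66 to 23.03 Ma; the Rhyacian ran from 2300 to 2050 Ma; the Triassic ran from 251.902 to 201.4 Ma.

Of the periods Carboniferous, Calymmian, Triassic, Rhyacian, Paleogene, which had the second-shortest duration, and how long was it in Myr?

Start − end for each: Carboniferous 358.9 − 298.9 = 60; Calymmian 1600 − 1400 = 200; Triassic 251.902 − 201.4 = 50.502; Rhyacian 2300 − 2050 = 250; Paleogene 66 − 23.03 = 42.97.
Ranking these from shortest: Paleogene < Triassic < Carboniferous < Calymmian < Rhyacian.
Position 2 in that ranking is Triassic, which lasted 50.502 Myr.

Triassic, 50.502 million years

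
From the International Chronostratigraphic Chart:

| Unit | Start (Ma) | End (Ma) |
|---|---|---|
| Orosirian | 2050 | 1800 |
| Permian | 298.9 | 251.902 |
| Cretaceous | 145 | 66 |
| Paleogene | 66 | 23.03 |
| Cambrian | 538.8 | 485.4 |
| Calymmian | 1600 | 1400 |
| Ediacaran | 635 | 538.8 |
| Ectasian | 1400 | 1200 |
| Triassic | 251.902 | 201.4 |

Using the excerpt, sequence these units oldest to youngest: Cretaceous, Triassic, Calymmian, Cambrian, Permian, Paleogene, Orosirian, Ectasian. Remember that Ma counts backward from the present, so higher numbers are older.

The oldest of these is Orosirian (starts 2050 Ma) and the youngest is Paleogene (ends 23.03 Ma).
In between, by decreasing start age: Calymmian (1600), Ectasian (1400), Cambrian (538.8), Permian (298.9), Triassic (251.902), Cretaceous (145).

Orosirian, Calymmian, Ectasian, Cambrian, Permian, Triassic, Cretaceous, Paleogene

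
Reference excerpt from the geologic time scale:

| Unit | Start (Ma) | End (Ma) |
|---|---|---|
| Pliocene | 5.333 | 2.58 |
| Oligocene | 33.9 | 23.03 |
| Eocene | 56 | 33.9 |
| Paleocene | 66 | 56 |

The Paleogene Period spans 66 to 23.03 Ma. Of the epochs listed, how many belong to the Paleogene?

Epochs inside 66–23.03 Ma: Paleocene, Eocene, Oligocene — 3 in total.

3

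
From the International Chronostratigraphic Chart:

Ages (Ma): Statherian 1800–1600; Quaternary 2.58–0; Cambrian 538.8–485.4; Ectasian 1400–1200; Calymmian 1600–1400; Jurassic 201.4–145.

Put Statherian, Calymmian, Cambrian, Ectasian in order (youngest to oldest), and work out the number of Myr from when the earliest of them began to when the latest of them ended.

Cambrian → Ectasian → Calymmian → Statherian; total span 1314.6 Myr

Start ages (Ma): Statherian 1800, Calymmian 1600, Ectasian 1400, Cambrian 538.8.
Ordered youngest to oldest: Cambrian, Ectasian, Calymmian, Statherian.
Span = 1800 − 485.4 = 1314.6 Myr.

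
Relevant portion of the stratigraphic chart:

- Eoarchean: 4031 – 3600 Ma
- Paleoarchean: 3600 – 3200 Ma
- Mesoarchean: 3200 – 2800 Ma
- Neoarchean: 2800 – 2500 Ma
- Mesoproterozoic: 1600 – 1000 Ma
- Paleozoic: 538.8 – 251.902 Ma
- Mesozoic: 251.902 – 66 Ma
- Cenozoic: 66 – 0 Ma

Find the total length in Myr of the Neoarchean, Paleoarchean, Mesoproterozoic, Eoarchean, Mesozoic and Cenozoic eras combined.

1982.902 million years

Duration is start − end for each: (2800 − 2500) + (3600 − 3200) + (1600 − 1000) + (4031 − 3600) + (251.902 − 66) + (66 − 0).
That is 300 + 400 + 600 + 431 + 185.902 + 66, which totals 1982.902 million years.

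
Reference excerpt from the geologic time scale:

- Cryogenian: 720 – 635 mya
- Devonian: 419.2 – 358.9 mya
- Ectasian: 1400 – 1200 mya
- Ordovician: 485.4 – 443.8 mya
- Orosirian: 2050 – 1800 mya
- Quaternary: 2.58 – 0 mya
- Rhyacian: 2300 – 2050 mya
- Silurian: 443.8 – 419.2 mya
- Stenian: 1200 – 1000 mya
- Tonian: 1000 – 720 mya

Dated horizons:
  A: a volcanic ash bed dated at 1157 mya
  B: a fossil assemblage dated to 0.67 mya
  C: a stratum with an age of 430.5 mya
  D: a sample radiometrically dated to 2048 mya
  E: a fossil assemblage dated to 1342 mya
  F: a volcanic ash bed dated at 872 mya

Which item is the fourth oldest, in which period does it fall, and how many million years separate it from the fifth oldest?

Larger Ma means older, so oldest first: D 2048 > E 1342 > A 1157 > F 872 > C 430.5 > B 0.67.
Counting 4 along gives F (872 Ma); the excerpt puts that inside the Tonian, 1000–720 Ma.
Next in line is C (430.5 Ma), and 872 − 430.5 = 441.5 Myr.

F, in the Tonian; 441.5 million years to C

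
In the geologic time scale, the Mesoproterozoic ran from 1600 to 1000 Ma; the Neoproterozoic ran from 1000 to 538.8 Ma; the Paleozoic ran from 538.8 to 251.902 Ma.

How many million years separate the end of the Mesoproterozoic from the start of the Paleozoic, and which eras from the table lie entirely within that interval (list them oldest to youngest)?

The Mesoproterozoic closes at 1000 Ma and the Paleozoic opens at 538.8 Ma, so the interval is 1000 − 538.8 = 461.2 Myr.
An era fits inside if it starts at or after 1000 Ma and ends at or before 538.8 Ma; oldest first that gives Neoproterozoic.

461.2 million years; Neoproterozoic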